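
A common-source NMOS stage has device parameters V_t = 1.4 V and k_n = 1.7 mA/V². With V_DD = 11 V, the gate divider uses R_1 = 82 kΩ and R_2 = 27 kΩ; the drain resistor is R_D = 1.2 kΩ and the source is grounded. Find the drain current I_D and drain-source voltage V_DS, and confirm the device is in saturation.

V_G = V_DD·R_2/(R_1+R_2) = 11×27/109 = 2.72 V. With the source grounded, V_GS = V_G = 2.72 V.
Assume saturation: I_D = (k_n/2)(V_GS − V_t)² = (1.7/2)×(2.72 − 1.4)² = 0.85×1.32² = 1.49 mA.
V_DS = V_DD − I_D·R_D = 11 − 1.49×1.2 = 9.21 V.
Saturation requires V_DS ≥ V_GS − V_t = 1.32 V; 9.21 ≥ 1.32 ✓.

I_D ≈ 1.5 mA, V_DS ≈ 9.2 V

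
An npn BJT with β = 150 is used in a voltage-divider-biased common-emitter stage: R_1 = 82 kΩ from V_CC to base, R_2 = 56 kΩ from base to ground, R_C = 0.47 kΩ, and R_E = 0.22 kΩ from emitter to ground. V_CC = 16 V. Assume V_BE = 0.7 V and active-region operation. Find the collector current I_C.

Thevenize the base divider: V_Th = V_CC·R_2/(R_1+R_2) = 16×56/138 = 6.49 V, R_Th = R_1‖R_2 = 33.3 kΩ.
Base-emitter loop: V_Th = I_B·R_Th + V_BE + (β+1)I_B·R_E, so I_B = (6.49 − 0.7) / (33.3 + 151×0.22) = 0.0871 mA.
I_C = β·I_B = 150×0.0871 = 13.1 mA, and I_E = (β+1)I_B = 13.2 mA.
V_CE = V_CC − I_C·R_C − I_E·R_E = 16 − 13.1×0.47 − 13.2×0.22 = 6.96 V.
V_CE = 6.96 V > 0.2 V confirms active-region operation.

I_C ≈ 13 mA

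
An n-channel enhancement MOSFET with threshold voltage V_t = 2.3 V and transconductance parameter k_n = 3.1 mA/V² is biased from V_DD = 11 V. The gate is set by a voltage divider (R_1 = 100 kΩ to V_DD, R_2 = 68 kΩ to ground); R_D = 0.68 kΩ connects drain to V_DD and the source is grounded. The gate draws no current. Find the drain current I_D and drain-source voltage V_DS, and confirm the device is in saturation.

I_D ≈ 7.2 mA, V_DS ≈ 6.1 V

V_G = V_DD·R_2/(R_1+R_2) = 11×68/168 = 4.45 V. With the source grounded, V_GS = V_G = 4.45 V.
Assume saturation: I_D = (k_n/2)(V_GS − V_t)² = (3.1/2)×(4.45 − 2.3)² = 1.55×2.15² = 7.18 mA.
V_DS = V_DD − I_D·R_D = 11 − 7.18×0.68 = 6.12 V.
Saturation requires V_DS ≥ V_GS − V_t = 2.15 V; 6.12 ≥ 2.15 ✓.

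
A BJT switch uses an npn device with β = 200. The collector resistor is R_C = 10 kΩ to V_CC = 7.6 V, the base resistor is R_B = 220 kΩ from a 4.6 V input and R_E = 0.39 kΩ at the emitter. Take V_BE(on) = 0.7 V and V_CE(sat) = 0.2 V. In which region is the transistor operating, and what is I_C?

Assume active: I_B = (4.6 − 0.7)/(220 + 201×0.39) = 0.0131 mA, I_C = β·I_B = 2.61 mA.
Then V_CE = 7.6 − 2.61×10 − 2.63×0.39 = -19.6 V < 0.2 V — the active assumption fails.
Re-solve with V_CE = 0.2 V. KCL at the emitter: V_E/R_E = (V_BB−0.7−V_E)/R_B + (V_CC−0.2−V_E)/R_C, giving V_E = 0.284 V.
I_C = (V_CC − 0.2 − V_E)/R_C = (7.4 − 0.284)/10 = 0.712 mA.
Check: I_B = (3.9 − 0.284)/220 = 0.0164 mA, and β·I_B = 3.29 mA > I_C, confirming saturation.

saturation; I_C ≈ 0.71 mA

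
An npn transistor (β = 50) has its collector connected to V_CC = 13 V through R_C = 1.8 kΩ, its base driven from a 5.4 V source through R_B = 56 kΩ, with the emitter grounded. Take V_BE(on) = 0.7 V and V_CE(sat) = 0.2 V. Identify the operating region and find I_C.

active; I_C ≈ 4.2 mA

Assume active. Base-emitter loop: I_B = (V_BB − V_BE)/R_B = (5.4 − 0.7)/56 = 0.0839 mA.
I_C = β·I_B = 50×0.0839 = 4.2 mA.
V_CE = V_CC − I_C·R_C = 13 − 4.2×1.8 = 5.45 V > V_CE(sat), so the active-region assumption holds.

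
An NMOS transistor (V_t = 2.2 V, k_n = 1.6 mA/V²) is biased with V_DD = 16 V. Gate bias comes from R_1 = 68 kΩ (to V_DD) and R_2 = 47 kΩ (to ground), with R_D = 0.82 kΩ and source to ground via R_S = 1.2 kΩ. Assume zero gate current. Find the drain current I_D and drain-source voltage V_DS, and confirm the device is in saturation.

V_G = V_DD·R_2/(R_1+R_2) = 16×47/115 = 6.54 V.
Assume saturation: I_D = (k_n/2)(V_GS − V_t)² with V_GS = V_G − I_D·R_S = 6.54 − 1.2·I_D.
Substituting gives 1.15·I_D² − 9.33·I_D + 15.1 = 0, with roots I_D = 2.23 or 5.87 mA.
The root I_D = 5.87 mA gives V_GS = -0.51 V ≤ V_t, so take I_D = 2.23 mA.
Then V_GS = 3.87 V and V_DS = V_DD − I_D(R_D+R_S) = 16 − 2.23×2.02 = 11.5 V.
Saturation requires V_DS ≥ V_GS − V_t = 1.67 V; 11.5 ≥ 1.67 ✓.

I_D ≈ 2.2 mA, V_DS ≈ 12 V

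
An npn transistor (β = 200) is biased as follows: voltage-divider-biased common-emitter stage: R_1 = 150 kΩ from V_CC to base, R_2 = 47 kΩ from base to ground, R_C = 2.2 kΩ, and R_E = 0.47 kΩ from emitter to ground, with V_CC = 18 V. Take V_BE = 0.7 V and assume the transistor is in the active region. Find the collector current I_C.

I_C ≈ 5.5 mA

Thevenize the base divider: V_Th = V_CC·R_2/(R_1+R_2) = 18×47/197 = 4.29 V, R_Th = R_1‖R_2 = 35.8 kΩ.
Base-emitter loop: V_Th = I_B·R_Th + V_BE + (β+1)I_B·R_E, so I_B = (4.29 − 0.7) / (35.8 + 201×0.47) = 0.0276 mA.
I_C = β·I_B = 200×0.0276 = 5.52 mA, and I_E = (β+1)I_B = 5.55 mA.
V_CE = V_CC − I_C·R_C − I_E·R_E = 18 − 5.52×2.2 − 5.55×0.47 = 3.25 V.
V_CE = 3.25 V > 0.2 V confirms active-region operation.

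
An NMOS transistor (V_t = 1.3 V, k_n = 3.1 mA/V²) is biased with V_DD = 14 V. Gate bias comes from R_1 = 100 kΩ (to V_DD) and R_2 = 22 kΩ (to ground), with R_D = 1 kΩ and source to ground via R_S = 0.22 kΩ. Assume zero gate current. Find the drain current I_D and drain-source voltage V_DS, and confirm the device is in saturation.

I_D ≈ 1.3 mA, V_DS ≈ 12 V

V_G = V_DD·R_2/(R_1+R_2) = 14×22/122 = 2.52 V.
Assume saturation: I_D = (k_n/2)(V_GS − V_t)² with V_GS = V_G − I_D·R_S = 2.52 − 0.22·I_D.
Substituting gives 0.075·I_D² − 1.84·I_D + 2.32 = 0, with roots I_D = 1.34 or 23.1 mA.
The root I_D = 23.1 mA gives V_GS = -2.56 V ≤ V_t, so take I_D = 1.34 mA.
Then V_GS = 2.23 V and V_DS = V_DD − I_D(R_D+R_S) = 14 − 1.34×1.22 = 12.4 V.
Saturation requires V_DS ≥ V_GS − V_t = 0.93 V; 12.4 ≥ 0.93 ✓.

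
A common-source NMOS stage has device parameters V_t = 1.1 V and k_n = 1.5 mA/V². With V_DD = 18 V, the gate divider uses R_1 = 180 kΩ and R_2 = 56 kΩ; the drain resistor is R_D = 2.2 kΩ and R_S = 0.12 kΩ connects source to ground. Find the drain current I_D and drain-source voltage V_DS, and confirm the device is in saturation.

V_G = V_DD·R_2/(R_1+R_2) = 18×56/236 = 4.27 V.
Assume saturation: I_D = (k_n/2)(V_GS − V_t)² with V_GS = V_G − I_D·R_S = 4.27 − 0.12·I_D.
Substituting gives 0.0108·I_D² − 1.57·I_D + 7.54 = 0, with roots I_D = 4.97 or 140 mA.
The root I_D = 140 mA gives V_GS = -12.6 V ≤ V_t, so take I_D = 4.97 mA.
Then V_GS = 3.67 V and V_DS = V_DD − I_D(R_D+R_S) = 18 − 4.97×2.32 = 6.47 V.
Saturation requires V_DS ≥ V_GS − V_t = 2.57 V; 6.47 ≥ 2.57 ✓.

I_D ≈ 5 mA, V_DS ≈ 6.5 V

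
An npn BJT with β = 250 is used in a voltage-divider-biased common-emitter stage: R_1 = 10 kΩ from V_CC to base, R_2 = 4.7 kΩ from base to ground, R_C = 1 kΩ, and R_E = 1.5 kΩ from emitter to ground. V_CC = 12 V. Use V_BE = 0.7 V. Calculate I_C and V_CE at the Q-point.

Thevenize the base divider: V_Th = V_CC·R_2/(R_1+R_2) = 12×4.7/14.7 = 3.84 V, R_Th = R_1‖R_2 = 3.2 kΩ.
Base-emitter loop: V_Th = I_B·R_Th + V_BE + (β+1)I_B·R_E, so I_B = (3.84 − 0.7) / (3.2 + 251×1.5) = 0.00826 mA.
I_C = β·I_B = 250×0.00826 = 2.07 mA, and I_E = (β+1)I_B = 2.07 mA.
V_CE = V_CC − I_C·R_C − I_E·R_E = 12 − 2.07×1 − 2.07×1.5 = 6.82 V.
V_CE = 6.82 V > 0.2 V confirms active-region operation.

I_C ≈ 2.1 mA, V_CE ≈ 6.8 V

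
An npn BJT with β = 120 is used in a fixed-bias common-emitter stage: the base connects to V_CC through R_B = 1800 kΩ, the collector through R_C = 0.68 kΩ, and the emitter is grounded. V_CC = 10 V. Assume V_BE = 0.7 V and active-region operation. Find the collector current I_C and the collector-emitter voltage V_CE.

I_C ≈ 0.62 mA, V_CE ≈ 9.6 V

Base loop: V_CC = I_B·R_B + V_BE, so I_B = (10 − 0.7)/1800 kΩ = 0.00517 mA.
In the active region I_C = β·I_B = 120 × 0.00517 = 0.62 mA.
Collector loop: V_CE = V_CC − I_C·R_C = 10 − 0.62×0.68 = 9.58 V.
Since V_CE = 9.58 V > V_CE(sat) ≈ 0.2 V, the transistor is in the active region as assumed.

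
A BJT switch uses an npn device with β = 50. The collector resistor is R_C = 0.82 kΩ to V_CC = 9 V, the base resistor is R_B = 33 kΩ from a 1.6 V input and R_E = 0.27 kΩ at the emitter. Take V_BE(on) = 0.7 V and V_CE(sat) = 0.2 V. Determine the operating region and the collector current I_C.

Assume active. Base-emitter loop: I_B = (V_BB − V_BE)/(R_B + (β+1)R_E) = (1.6 − 0.7)/(33 + 51×0.27) = 0.0192 mA.
I_C = β·I_B = 50×0.0192 = 0.962 mA.
V_CE = V_CC − I_C·R_C − I_E·R_E = 9 − 0.962×0.82 − 0.981×0.27 = 7.95 V > V_CE(sat), so the active-region assumption holds.

active; I_C ≈ 0.96 mA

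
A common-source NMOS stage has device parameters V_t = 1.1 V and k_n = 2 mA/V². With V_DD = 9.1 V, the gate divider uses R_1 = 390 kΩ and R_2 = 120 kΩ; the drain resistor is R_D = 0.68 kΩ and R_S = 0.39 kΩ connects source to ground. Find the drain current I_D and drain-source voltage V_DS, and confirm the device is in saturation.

I_D ≈ 0.63 mA, V_DS ≈ 8.4 V

V_G = V_DD·R_2/(R_1+R_2) = 9.1×120/510 = 2.14 V.
Assume saturation: I_D = (k_n/2)(V_GS − V_t)² with V_GS = V_G − I_D·R_S = 2.14 − 0.39·I_D.
Substituting gives 0.152·I_D² − 1.81·I_D + 1.08 = 0, with roots I_D = 0.632 or 11.3 mA.
The root I_D = 11.3 mA gives V_GS = -2.26 V ≤ V_t, so take I_D = 0.632 mA.
Then V_GS = 1.89 V and V_DS = V_DD − I_D(R_D+R_S) = 9.1 − 0.632×1.07 = 8.42 V.
Saturation requires V_DS ≥ V_GS − V_t = 0.795 V; 8.42 ≥ 0.795 ✓.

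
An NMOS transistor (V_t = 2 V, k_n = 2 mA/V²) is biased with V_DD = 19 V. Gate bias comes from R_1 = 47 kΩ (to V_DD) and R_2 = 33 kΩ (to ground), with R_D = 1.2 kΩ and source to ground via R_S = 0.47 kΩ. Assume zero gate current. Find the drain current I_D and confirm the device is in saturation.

V_G = V_DD·R_2/(R_1+R_2) = 19×33/80 = 7.84 V.
Assume saturation: I_D = (k_n/2)(V_GS − V_t)² with V_GS = V_G − I_D·R_S = 7.84 − 0.47·I_D.
Substituting gives 0.221·I_D² − 6.49·I_D + 34.1 = 0, with roots I_D = 6.85 or 22.5 mA.
The root I_D = 22.5 mA gives V_GS = -2.75 V ≤ V_t, so take I_D = 6.85 mA.
Then V_GS = 4.62 V and V_DS = V_DD − I_D(R_D+R_S) = 19 − 6.85×1.67 = 7.56 V.
Saturation requires V_DS ≥ V_GS − V_t = 2.62 V; 7.56 ≥ 2.62 ✓.

I_D ≈ 6.9 mA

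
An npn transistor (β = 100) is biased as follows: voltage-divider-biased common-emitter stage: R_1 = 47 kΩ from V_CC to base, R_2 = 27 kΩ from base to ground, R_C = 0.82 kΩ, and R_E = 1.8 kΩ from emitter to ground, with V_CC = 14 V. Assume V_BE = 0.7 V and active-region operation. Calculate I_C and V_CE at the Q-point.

I_C ≈ 2.2 mA, V_CE ≈ 8.2 V

Thevenize the base divider: V_Th = V_CC·R_2/(R_1+R_2) = 14×27/74 = 5.11 V, R_Th = R_1‖R_2 = 17.1 kΩ.
Base-emitter loop: V_Th = I_B·R_Th + V_BE + (β+1)I_B·R_E, so I_B = (5.11 − 0.7) / (17.1 + 101×1.8) = 0.0222 mA.
I_C = β·I_B = 100×0.0222 = 2.22 mA, and I_E = (β+1)I_B = 2.24 mA.
V_CE = V_CC − I_C·R_C − I_E·R_E = 14 − 2.22×0.82 − 2.24×1.8 = 8.15 V.
V_CE = 8.15 V > 0.2 V confirms active-region operation.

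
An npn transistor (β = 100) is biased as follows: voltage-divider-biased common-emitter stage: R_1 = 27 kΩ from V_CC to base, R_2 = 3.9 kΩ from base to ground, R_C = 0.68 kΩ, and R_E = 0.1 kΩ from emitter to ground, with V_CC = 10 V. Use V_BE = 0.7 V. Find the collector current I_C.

Thevenize the base divider: V_Th = V_CC·R_2/(R_1+R_2) = 10×3.9/30.9 = 1.26 V, R_Th = R_1‖R_2 = 3.41 kΩ.
Base-emitter loop: V_Th = I_B·R_Th + V_BE + (β+1)I_B·R_E, so I_B = (1.26 − 0.7) / (3.41 + 101×0.1) = 0.0416 mA.
I_C = β·I_B = 100×0.0416 = 4.16 mA, and I_E = (β+1)I_B = 4.2 mA.
V_CE = V_CC − I_C·R_C − I_E·R_E = 10 − 4.16×0.68 − 4.2×0.1 = 6.75 V.
V_CE = 6.75 V > 0.2 V confirms active-region operation.

I_C ≈ 4.2 mA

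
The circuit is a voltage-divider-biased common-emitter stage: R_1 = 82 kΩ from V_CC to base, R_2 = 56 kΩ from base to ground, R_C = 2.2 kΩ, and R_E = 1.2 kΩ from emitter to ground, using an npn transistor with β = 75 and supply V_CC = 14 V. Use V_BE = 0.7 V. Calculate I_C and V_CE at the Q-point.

I_C ≈ 3 mA, V_CE ≈ 3.7 V

Thevenize the base divider: V_Th = V_CC·R_2/(R_1+R_2) = 14×56/138 = 5.68 V, R_Th = R_1‖R_2 = 33.3 kΩ.
Base-emitter loop: V_Th = I_B·R_Th + V_BE + (β+1)I_B·R_E, so I_B = (5.68 − 0.7) / (33.3 + 76×1.2) = 0.04 mA.
I_C = β·I_B = 75×0.04 = 3 mA, and I_E = (β+1)I_B = 3.04 mA.
V_CE = V_CC − I_C·R_C − I_E·R_E = 14 − 3×2.2 − 3.04×1.2 = 3.75 V.
V_CE = 3.75 V > 0.2 V confirms active-region operation.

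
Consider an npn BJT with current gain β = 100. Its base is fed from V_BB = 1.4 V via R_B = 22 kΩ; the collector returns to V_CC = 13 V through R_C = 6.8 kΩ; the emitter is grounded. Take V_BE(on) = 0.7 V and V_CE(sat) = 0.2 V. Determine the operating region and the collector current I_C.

saturation; I_C ≈ 1.9 mA

Assume active: I_B = (1.4 − 0.7)/22 = 0.0318 mA, giving I_C = β·I_B = 3.18 mA.
But then V_CE = 13 − 3.18×6.8 = -8.64 V < V_CE(sat) = 0.2 V — impossible in the active region.
So the transistor is saturated. With V_CE = 0.2 V, I_C = (V_CC − 0.2)/R_C = 12.8/6.8 = 1.88 mA.
Check: β·I_B = 3.18 mA > I_C = 1.88 mA, confirming saturation.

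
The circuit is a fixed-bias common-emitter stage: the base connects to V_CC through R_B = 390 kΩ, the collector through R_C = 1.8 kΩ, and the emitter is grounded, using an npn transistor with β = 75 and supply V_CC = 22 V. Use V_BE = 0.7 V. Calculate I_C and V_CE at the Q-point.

I_C ≈ 4.1 mA, V_CE ≈ 15 V

Base loop: V_CC = I_B·R_B + V_BE, so I_B = (22 − 0.7)/390 kΩ = 0.0546 mA.
In the active region I_C = β·I_B = 75 × 0.0546 = 4.1 mA.
Collector loop: V_CE = V_CC − I_C·R_C = 22 − 4.1×1.8 = 14.6 V.
Since V_CE = 14.6 V > V_CE(sat) ≈ 0.2 V, the transistor is in the active region as assumed.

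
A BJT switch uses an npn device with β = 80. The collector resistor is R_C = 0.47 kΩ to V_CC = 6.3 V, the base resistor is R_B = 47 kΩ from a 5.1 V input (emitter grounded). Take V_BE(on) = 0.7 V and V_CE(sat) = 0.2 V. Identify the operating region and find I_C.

active; I_C ≈ 7.5 mA

Assume active. Base-emitter loop: I_B = (V_BB − V_BE)/R_B = (5.1 − 0.7)/47 = 0.0936 mA.
I_C = β·I_B = 80×0.0936 = 7.49 mA.
V_CE = V_CC − I_C·R_C = 6.3 − 7.49×0.47 = 2.78 V > V_CE(sat), so the active-region assumption holds.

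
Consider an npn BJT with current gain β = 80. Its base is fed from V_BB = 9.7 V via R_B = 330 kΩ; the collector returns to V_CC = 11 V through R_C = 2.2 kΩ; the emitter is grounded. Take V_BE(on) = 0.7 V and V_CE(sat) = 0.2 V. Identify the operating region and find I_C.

Assume active. Base-emitter loop: I_B = (V_BB − V_BE)/R_B = (9.7 − 0.7)/330 = 0.0273 mA.
I_C = β·I_B = 80×0.0273 = 2.18 mA.
V_CE = V_CC − I_C·R_C = 11 − 2.18×2.2 = 6.2 V > V_CE(sat), so the active-region assumption holds.

active; I_C ≈ 2.2 mA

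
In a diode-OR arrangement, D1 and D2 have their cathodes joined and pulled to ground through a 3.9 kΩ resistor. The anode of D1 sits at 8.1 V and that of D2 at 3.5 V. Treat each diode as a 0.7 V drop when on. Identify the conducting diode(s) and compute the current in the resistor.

Assume both conduct. Then node N would need to be at both 8.1−0.7 = 7.4 V and 3.5−0.7 = 2.8 V, which is impossible.
Assume only D1 conducts: V_N = 8.1 − 0.7 = 7.4 V, so I_R = 7.4/3.9 = 1.9 mA.
Check D2: its anode-to-cathode voltage is 3.5 − 7.4 = -3.9 V < 0.7 V, so it is off. The assumption is consistent.

Only D1 conducts; I_R ≈ 1.9 mA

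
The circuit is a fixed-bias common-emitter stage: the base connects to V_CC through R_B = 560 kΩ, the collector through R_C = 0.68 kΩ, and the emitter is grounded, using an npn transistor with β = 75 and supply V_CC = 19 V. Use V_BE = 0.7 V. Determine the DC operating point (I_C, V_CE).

I_C ≈ 2.5 mA, V_CE ≈ 17 V

Base loop: V_CC = I_B·R_B + V_BE, so I_B = (19 − 0.7)/560 kΩ = 0.0327 mA.
In the active region I_C = β·I_B = 75 × 0.0327 = 2.45 mA.
Collector loop: V_CE = V_CC − I_C·R_C = 19 − 2.45×0.68 = 17.3 V.
Since V_CE = 17.3 V > V_CE(sat) ≈ 0.2 V, the transistor is in the active region as assumed.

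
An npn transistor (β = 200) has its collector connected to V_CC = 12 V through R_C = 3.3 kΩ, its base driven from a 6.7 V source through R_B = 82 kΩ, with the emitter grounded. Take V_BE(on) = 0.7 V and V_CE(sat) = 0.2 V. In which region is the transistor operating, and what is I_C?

saturation; I_C ≈ 3.6 mA

Assume active: I_B = (6.7 − 0.7)/82 = 0.0732 mA, giving I_C = β·I_B = 14.6 mA.
But then V_CE = 12 − 14.6×3.3 = -36.3 V < V_CE(sat) = 0.2 V — impossible in the active region.
So the transistor is saturated. With V_CE = 0.2 V, I_C = (V_CC − 0.2)/R_C = 11.8/3.3 = 3.58 mA.
Check: β·I_B = 14.6 mA > I_C = 3.58 mA, confirming saturation.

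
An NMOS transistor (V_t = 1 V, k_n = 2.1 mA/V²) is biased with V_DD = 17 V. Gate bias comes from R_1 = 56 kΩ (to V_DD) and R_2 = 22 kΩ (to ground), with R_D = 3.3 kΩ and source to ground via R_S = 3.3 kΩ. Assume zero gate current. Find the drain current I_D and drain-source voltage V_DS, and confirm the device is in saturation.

V_G = V_DD·R_2/(R_1+R_2) = 17×22/78 = 4.79 V.
Assume saturation: I_D = (k_n/2)(V_GS − V_t)² with V_GS = V_G − I_D·R_S = 4.79 − 3.3·I_D.
Substituting gives 11.4·I_D² − 27.3·I_D + 15.1 = 0, with roots I_D = 0.874 or 1.51 mA.
The root I_D = 1.51 mA gives V_GS = -0.201 V ≤ V_t, so take I_D = 0.874 mA.
Then V_GS = 1.91 V and V_DS = V_DD − I_D(R_D+R_S) = 17 − 0.874×6.6 = 11.2 V.
Saturation requires V_DS ≥ V_GS − V_t = 0.912 V; 11.2 ≥ 0.912 ✓.

I_D ≈ 0.87 mA, V_DS ≈ 11 V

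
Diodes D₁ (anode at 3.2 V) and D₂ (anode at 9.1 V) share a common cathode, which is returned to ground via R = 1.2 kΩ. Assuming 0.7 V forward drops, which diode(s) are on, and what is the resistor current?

Assume both conduct. Then node N would need to be at both 3.2−0.7 = 2.5 V and 9.1−0.7 = 8.4 V, which is impossible.
Assume only D₂ conducts: V_N = 9.1 − 0.7 = 8.4 V, so I_R = 8.4/1.2 = 7 mA.
Check D₁: its anode-to-cathode voltage is 3.2 − 8.4 = -5.2 V < 0.7 V, so it is off. The assumption is consistent.

Only D₂ conducts; I_R ≈ 7 mA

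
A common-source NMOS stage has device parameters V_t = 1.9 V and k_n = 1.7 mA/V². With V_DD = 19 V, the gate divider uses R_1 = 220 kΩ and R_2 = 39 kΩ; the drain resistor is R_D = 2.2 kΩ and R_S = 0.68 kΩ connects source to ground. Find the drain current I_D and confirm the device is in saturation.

V_G = V_DD·R_2/(R_1+R_2) = 19×39/259 = 2.86 V.
Assume saturation: I_D = (k_n/2)(V_GS − V_t)² with V_GS = V_G − I_D·R_S = 2.86 − 0.68·I_D.
Substituting gives 0.393·I_D² − 2.11·I_D + 0.785 = 0, with roots I_D = 0.402 or 4.97 mA.
The root I_D = 4.97 mA gives V_GS = -0.518 V ≤ V_t, so take I_D = 0.402 mA.
Then V_GS = 2.59 V and V_DS = V_DD − I_D(R_D+R_S) = 19 − 0.402×2.88 = 17.8 V.
Saturation requires V_DS ≥ V_GS − V_t = 0.688 V; 17.8 ≥ 0.688 ✓.

I_D ≈ 0.4 mA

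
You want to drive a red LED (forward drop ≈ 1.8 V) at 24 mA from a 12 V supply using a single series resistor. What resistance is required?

The resistor drops V_S − V_D = 12 − 1.8 = 10.2 V at 24 mA.
R = 10.2 V / 24 mA = 0.425 kΩ.

R ≈ 0.42 kΩ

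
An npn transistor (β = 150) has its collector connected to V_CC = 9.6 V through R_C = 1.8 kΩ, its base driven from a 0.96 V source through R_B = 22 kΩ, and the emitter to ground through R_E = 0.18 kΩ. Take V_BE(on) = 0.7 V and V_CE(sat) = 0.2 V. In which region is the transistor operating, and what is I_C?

Assume active. Base-emitter loop: I_B = (V_BB − V_BE)/(R_B + (β+1)R_E) = (0.96 − 0.7)/(22 + 151×0.18) = 0.00529 mA.
I_C = β·I_B = 150×0.00529 = 0.793 mA.
V_CE = V_CC − I_C·R_C − I_E·R_E = 9.6 − 0.793×1.8 − 0.798×0.18 = 8.03 V > V_CE(sat), so the active-region assumption holds.

active; I_C ≈ 0.79 mA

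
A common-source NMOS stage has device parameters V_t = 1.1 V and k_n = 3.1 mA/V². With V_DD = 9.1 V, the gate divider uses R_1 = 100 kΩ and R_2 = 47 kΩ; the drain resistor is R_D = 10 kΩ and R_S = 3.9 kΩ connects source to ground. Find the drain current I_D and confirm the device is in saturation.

I_D ≈ 0.34 mA

V_G = V_DD·R_2/(R_1+R_2) = 9.1×47/147 = 2.91 V.
Assume saturation: I_D = (k_n/2)(V_GS − V_t)² with V_GS = V_G − I_D·R_S = 2.91 − 3.9·I_D.
Substituting gives 23.6·I_D² − 22.9·I_D + 5.08 = 0, with roots I_D = 0.343 or 0.627 mA.
The root I_D = 0.627 mA gives V_GS = 0.464 V ≤ V_t, so take I_D = 0.343 mA.
Then V_GS = 1.57 V and V_DS = V_DD − I_D(R_D+R_S) = 9.1 − 0.343×13.9 = 4.33 V.
Saturation requires V_DS ≥ V_GS − V_t = 0.471 V; 4.33 ≥ 0.471 ✓.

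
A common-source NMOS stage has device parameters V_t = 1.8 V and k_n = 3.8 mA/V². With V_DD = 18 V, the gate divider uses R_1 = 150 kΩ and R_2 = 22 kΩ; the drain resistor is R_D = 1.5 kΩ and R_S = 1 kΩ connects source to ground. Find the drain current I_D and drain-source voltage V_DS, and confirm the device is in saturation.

I_D ≈ 0.19 mA, V_DS ≈ 18 V

V_G = V_DD·R_2/(R_1+R_2) = 18×22/172 = 2.3 V.
Assume saturation: I_D = (k_n/2)(V_GS − V_t)² with V_GS = V_G − I_D·R_S = 2.3 − 1·I_D.
Substituting gives 1.9·I_D² − 2.91·I_D + 0.479 = 0, with roots I_D = 0.188 or 1.34 mA.
The root I_D = 1.34 mA gives V_GS = 0.959 V ≤ V_t, so take I_D = 0.188 mA.
Then V_GS = 2.11 V and V_DS = V_DD − I_D(R_D+R_S) = 18 − 0.188×2.5 = 17.5 V.
Saturation requires V_DS ≥ V_GS − V_t = 0.314 V; 17.5 ≥ 0.314 ✓.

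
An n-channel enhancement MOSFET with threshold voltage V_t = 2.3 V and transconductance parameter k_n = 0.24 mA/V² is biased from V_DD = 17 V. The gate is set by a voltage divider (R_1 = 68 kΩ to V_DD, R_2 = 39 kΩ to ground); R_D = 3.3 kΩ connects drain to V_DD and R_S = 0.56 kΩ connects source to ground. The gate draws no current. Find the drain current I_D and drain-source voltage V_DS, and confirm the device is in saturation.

V_G = V_DD·R_2/(R_1+R_2) = 17×39/107 = 6.2 V.
Assume saturation: I_D = (k_n/2)(V_GS − V_t)² with V_GS = V_G − I_D·R_S = 6.2 − 0.56·I_D.
Substituting gives 0.0376·I_D² − 1.52·I_D + 1.82 = 0, with roots I_D = 1.23 or 39.3 mA.
The root I_D = 39.3 mA gives V_GS = -15.8 V ≤ V_t, so take I_D = 1.23 mA.
Then V_GS = 5.51 V and V_DS = V_DD − I_D(R_D+R_S) = 17 − 1.23×3.86 = 12.2 V.
Saturation requires V_DS ≥ V_GS − V_t = 3.21 V; 12.2 ≥ 3.21 ✓.

I_D ≈ 1.2 mA, V_DS ≈ 12 V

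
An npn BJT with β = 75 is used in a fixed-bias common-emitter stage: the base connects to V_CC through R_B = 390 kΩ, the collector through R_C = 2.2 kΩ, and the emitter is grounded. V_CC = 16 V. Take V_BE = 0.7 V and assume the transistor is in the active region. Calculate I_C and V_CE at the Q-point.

I_C ≈ 2.9 mA, V_CE ≈ 9.5 V

Base loop: V_CC = I_B·R_B + V_BE, so I_B = (16 − 0.7)/390 kΩ = 0.0392 mA.
In the active region I_C = β·I_B = 75 × 0.0392 = 2.94 mA.
Collector loop: V_CE = V_CC − I_C·R_C = 16 − 2.94×2.2 = 9.53 V.
Since V_CE = 9.53 V > V_CE(sat) ≈ 0.2 V, the transistor is in the active region as assumed.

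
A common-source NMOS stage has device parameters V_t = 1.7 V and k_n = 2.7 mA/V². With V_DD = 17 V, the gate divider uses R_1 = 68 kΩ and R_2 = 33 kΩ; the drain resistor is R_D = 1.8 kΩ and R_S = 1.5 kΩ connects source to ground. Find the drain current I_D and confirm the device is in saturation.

V_G = V_DD·R_2/(R_1+R_2) = 17×33/101 = 5.55 V.
Assume saturation: I_D = (k_n/2)(V_GS − V_t)² with V_GS = V_G − I_D·R_S = 5.55 − 1.5·I_D.
Substituting gives 3.04·I_D² − 16.6·I_D + 20.1 = 0, with roots I_D = 1.8 or 3.67 mA.
The root I_D = 3.67 mA gives V_GS = 0.0515 V ≤ V_t, so take I_D = 1.8 mA.
Then V_GS = 2.85 V and V_DS = V_DD − I_D(R_D+R_S) = 17 − 1.8×3.3 = 11.1 V.
Saturation requires V_DS ≥ V_GS − V_t = 1.15 V; 11.1 ≥ 1.15 ✓.

I_D ≈ 1.8 mA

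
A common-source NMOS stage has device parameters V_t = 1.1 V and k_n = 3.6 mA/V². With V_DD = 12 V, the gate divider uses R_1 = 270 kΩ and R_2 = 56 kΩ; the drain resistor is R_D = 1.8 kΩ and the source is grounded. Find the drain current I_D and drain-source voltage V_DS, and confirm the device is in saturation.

V_G = V_DD·R_2/(R_1+R_2) = 12×56/326 = 2.06 V. With the source grounded, V_GS = V_G = 2.06 V.
Assume saturation: I_D = (k_n/2)(V_GS − V_t)² = (3.6/2)×(2.06 − 1.1)² = 1.8×0.961² = 1.66 mA.
V_DS = V_DD − I_D·R_D = 12 − 1.66×1.8 = 9.01 V.
Saturation requires V_DS ≥ V_GS − V_t = 0.961 V; 9.01 ≥ 0.961 ✓.

I_D ≈ 1.7 mA, V_DS ≈ 9 V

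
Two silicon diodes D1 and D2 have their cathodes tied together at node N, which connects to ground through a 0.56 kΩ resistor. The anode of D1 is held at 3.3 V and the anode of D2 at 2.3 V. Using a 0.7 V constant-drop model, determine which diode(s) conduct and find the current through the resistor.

Only D1 conducts; I_R ≈ 4.6 mA

Assume both conduct. Then node N would need to be at both 3.3−0.7 = 2.6 V and 2.3−0.7 = 1.6 V, which is impossible.
Assume only D1 conducts: V_N = 3.3 − 0.7 = 2.6 V, so I_R = 2.6/0.56 = 4.64 mA.
Check D2: its anode-to-cathode voltage is 2.3 − 2.6 = -0.3 V < 0.7 V, so it is off. The assumption is consistent.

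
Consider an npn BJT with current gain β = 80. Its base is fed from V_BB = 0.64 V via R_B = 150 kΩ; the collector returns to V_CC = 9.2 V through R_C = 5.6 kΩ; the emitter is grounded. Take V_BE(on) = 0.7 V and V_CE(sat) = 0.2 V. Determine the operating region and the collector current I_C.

V_BB = 0.64 V ≤ V_BE(on) = 0.7 V, so the base-emitter junction is not forward biased.
The transistor is in cutoff: I_B = I_C = 0.

cutoff; I_C ≈ 0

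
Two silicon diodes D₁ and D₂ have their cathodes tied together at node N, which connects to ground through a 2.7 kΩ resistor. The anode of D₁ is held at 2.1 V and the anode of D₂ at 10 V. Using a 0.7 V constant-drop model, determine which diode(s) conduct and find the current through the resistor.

Only D₂ conducts; I_R ≈ 3.4 mA

Assume both conduct. Then node N would need to be at both 2.1−0.7 = 1.4 V and 10−0.7 = 9.3 V, which is impossible.
Assume only D₂ conducts: V_N = 10 − 0.7 = 9.3 V, so I_R = 9.3/2.7 = 3.44 mA.
Check D₁: its anode-to-cathode voltage is 2.1 − 9.3 = -7.2 V < 0.7 V, so it is off. The assumption is consistent.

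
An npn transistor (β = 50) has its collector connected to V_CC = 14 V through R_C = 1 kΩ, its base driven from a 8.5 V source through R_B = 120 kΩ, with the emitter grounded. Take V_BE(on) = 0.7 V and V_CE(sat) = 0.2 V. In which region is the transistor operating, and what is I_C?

Assume active. Base-emitter loop: I_B = (V_BB − V_BE)/R_B = (8.5 − 0.7)/120 = 0.065 mA.
I_C = β·I_B = 50×0.065 = 3.25 mA.
V_CE = V_CC − I_C·R_C = 14 − 3.25×1 = 10.8 V > V_CE(sat), so the active-region assumption holds.

active; I_C ≈ 3.2 mA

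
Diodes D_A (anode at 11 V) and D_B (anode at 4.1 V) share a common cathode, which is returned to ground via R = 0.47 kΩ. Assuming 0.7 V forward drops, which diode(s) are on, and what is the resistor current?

Assume both conduct. Then node N would need to be at both 11−0.7 = 10.3 V and 4.1−0.7 = 3.4 V, which is impossible.
Assume only D_A conducts: V_N = 11 − 0.7 = 10.3 V, so I_R = 10.3/0.47 = 21.9 mA.
Check D_B: its anode-to-cathode voltage is 4.1 − 10.3 = -6.2 V < 0.7 V, so it is off. The assumption is consistent.

Only D_A conducts; I_R ≈ 22 mA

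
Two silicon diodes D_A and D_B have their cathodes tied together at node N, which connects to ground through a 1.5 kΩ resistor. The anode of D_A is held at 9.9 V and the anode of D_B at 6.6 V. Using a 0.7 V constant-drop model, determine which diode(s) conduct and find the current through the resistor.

Assume both conduct. Then node N would need to be at both 9.9−0.7 = 9.2 V and 6.6−0.7 = 5.9 V, which is impossible.
Assume only D_A conducts: V_N = 9.9 − 0.7 = 9.2 V, so I_R = 9.2/1.5 = 6.13 mA.
Check D_B: its anode-to-cathode voltage is 6.6 − 9.2 = -2.6 V < 0.7 V, so it is off. The assumption is consistent.

Only D_A conducts; I_R ≈ 6.1 mA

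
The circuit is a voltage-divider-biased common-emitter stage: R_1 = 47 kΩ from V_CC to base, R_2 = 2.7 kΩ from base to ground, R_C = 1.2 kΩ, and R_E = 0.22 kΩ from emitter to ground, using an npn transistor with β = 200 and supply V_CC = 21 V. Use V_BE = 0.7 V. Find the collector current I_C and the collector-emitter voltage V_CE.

I_C ≈ 1.9 mA, V_CE ≈ 18 V

Thevenize the base divider: V_Th = V_CC·R_2/(R_1+R_2) = 21×2.7/49.7 = 1.14 V, R_Th = R_1‖R_2 = 2.55 kΩ.
Base-emitter loop: V_Th = I_B·R_Th + V_BE + (β+1)I_B·R_E, so I_B = (1.14 − 0.7) / (2.55 + 201×0.22) = 0.00943 mA.
I_C = β·I_B = 200×0.00943 = 1.89 mA, and I_E = (β+1)I_B = 1.89 mA.
V_CE = V_CC − I_C·R_C − I_E·R_E = 21 − 1.89×1.2 − 1.89×0.22 = 18.3 V.
V_CE = 18.3 V > 0.2 V confirms active-region operation.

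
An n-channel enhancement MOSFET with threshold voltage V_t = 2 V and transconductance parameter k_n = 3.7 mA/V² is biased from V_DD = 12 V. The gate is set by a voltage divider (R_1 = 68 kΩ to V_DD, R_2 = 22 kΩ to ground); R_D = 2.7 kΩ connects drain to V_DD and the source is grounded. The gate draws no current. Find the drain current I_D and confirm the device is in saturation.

V_G = V_DD·R_2/(R_1+R_2) = 12×22/90 = 2.93 V. With the source grounded, V_GS = V_G = 2.93 V.
Assume saturation: I_D = (k_n/2)(V_GS − V_t)² = (3.7/2)×(2.93 − 2)² = 1.85×0.933² = 1.61 mA.
V_DS = V_DD − I_D·R_D = 12 − 1.61×2.7 = 7.65 V.
Saturation requires V_DS ≥ V_GS − V_t = 0.933 V; 7.65 ≥ 0.933 ✓.

I_D ≈ 1.6 mA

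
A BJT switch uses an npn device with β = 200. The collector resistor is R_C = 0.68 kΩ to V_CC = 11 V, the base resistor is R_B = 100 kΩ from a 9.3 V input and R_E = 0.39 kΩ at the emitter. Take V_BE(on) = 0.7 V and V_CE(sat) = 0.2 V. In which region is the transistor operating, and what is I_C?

active; I_C ≈ 9.6 mA

Assume active. Base-emitter loop: I_B = (V_BB − V_BE)/(R_B + (β+1)R_E) = (9.3 − 0.7)/(100 + 201×0.39) = 0.0482 mA.
I_C = β·I_B = 200×0.0482 = 9.64 mA.
V_CE = V_CC − I_C·R_C − I_E·R_E = 11 − 9.64×0.68 − 9.69×0.39 = 0.664 V > V_CE(sat), so the active-region assumption holds.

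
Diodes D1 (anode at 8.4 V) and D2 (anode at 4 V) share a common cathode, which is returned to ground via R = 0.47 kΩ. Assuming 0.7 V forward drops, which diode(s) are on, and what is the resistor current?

Assume both conduct. Then node N would need to be at both 8.4−0.7 = 7.7 V and 4−0.7 = 3.3 V, which is impossible.
Assume only D1 conducts: V_N = 8.4 − 0.7 = 7.7 V, so I_R = 7.7/0.47 = 16.4 mA.
Check D2: its anode-to-cathode voltage is 4 − 7.7 = -3.7 V < 0.7 V, so it is off. The assumption is consistent.

Only D1 conducts; I_R ≈ 16 mA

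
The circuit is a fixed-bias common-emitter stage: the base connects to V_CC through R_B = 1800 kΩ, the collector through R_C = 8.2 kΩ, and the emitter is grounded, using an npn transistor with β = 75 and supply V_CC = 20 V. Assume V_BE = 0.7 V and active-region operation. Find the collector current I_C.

I_C ≈ 0.8 mA

Base loop: V_CC = I_B·R_B + V_BE, so I_B = (20 − 0.7)/1800 kΩ = 0.0107 mA.
In the active region I_C = β·I_B = 75 × 0.0107 = 0.804 mA.
Collector loop: V_CE = V_CC − I_C·R_C = 20 − 0.804×8.2 = 13.4 V.
Since V_CE = 13.4 V > V_CE(sat) ≈ 0.2 V, the transistor is in the active region as assumed.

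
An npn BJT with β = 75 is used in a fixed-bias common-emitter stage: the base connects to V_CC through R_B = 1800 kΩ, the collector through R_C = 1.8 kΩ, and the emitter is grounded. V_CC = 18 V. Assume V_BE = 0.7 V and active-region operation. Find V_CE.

V_CE ≈ 17 V

Base loop: V_CC = I_B·R_B + V_BE, so I_B = (18 − 0.7)/1800 kΩ = 0.00961 mA.
In the active region I_C = β·I_B = 75 × 0.00961 = 0.721 mA.
Collector loop: V_CE = V_CC − I_C·R_C = 18 − 0.721×1.8 = 16.7 V.
Since V_CE = 16.7 V > V_CE(sat) ≈ 0.2 V, the transistor is in the active region as assumed.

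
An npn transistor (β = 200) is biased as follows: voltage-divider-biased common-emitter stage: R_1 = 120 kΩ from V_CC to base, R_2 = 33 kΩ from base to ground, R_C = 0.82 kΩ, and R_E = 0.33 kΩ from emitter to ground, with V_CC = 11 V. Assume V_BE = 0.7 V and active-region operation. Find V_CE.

Thevenize the base divider: V_Th = V_CC·R_2/(R_1+R_2) = 11×33/153 = 2.37 V, R_Th = R_1‖R_2 = 25.9 kΩ.
Base-emitter loop: V_Th = I_B·R_Th + V_BE + (β+1)I_B·R_E, so I_B = (2.37 − 0.7) / (25.9 + 201×0.33) = 0.0181 mA.
I_C = β·I_B = 200×0.0181 = 3.63 mA, and I_E = (β+1)I_B = 3.65 mA.
V_CE = V_CC − I_C·R_C − I_E·R_E = 11 − 3.63×0.82 − 3.65×0.33 = 6.82 V.
V_CE = 6.82 V > 0.2 V confirms active-region operation.

V_CE ≈ 6.8 V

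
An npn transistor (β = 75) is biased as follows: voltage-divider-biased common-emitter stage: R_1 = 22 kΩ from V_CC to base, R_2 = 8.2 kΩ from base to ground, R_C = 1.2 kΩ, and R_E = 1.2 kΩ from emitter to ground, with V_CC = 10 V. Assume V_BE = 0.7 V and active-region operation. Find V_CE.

V_CE ≈ 6.2 V

Thevenize the base divider: V_Th = V_CC·R_2/(R_1+R_2) = 10×8.2/30.2 = 2.72 V, R_Th = R_1‖R_2 = 5.97 kΩ.
Base-emitter loop: V_Th = I_B·R_Th + V_BE + (β+1)I_B·R_E, so I_B = (2.72 − 0.7) / (5.97 + 76×1.2) = 0.0207 mA.
I_C = β·I_B = 75×0.0207 = 1.56 mA, and I_E = (β+1)I_B = 1.58 mA.
V_CE = V_CC − I_C·R_C − I_E·R_E = 10 − 1.56×1.2 − 1.58×1.2 = 6.24 V.
V_CE = 6.24 V > 0.2 V confirms active-region operation.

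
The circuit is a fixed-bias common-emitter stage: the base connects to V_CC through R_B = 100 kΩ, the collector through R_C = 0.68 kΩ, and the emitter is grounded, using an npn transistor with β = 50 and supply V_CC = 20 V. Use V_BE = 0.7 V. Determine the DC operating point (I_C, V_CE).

I_C ≈ 9.7 mA, V_CE ≈ 13 V

Base loop: V_CC = I_B·R_B + V_BE, so I_B = (20 − 0.7)/100 kΩ = 0.193 mA.
In the active region I_C = β·I_B = 50 × 0.193 = 9.65 mA.
Collector loop: V_CE = V_CC − I_C·R_C = 20 − 9.65×0.68 = 13.4 V.
Since V_CE = 13.4 V > V_CE(sat) ≈ 0.2 V, the transistor is in the active region as assumed.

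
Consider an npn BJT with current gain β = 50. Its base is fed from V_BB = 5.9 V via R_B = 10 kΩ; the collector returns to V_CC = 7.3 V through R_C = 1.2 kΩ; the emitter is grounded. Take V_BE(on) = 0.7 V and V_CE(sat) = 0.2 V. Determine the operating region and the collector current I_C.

saturation; I_C ≈ 5.9 mA

Assume active: I_B = (5.9 − 0.7)/10 = 0.52 mA, giving I_C = β·I_B = 26 mA.
But then V_CE = 7.3 − 26×1.2 = -23.9 V < V_CE(sat) = 0.2 V — impossible in the active region.
So the transistor is saturated. With V_CE = 0.2 V, I_C = (V_CC − 0.2)/R_C = 7.1/1.2 = 5.92 mA.
Check: β·I_B = 26 mA > I_C = 5.92 mA, confirming saturation.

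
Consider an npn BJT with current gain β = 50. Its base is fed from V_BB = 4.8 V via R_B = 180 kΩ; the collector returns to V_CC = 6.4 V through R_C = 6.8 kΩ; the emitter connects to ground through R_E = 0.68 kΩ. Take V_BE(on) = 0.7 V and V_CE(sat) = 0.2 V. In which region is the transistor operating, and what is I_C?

saturation; I_C ≈ 0.83 mA

Assume active: I_B = (4.8 − 0.7)/(180 + 51×0.68) = 0.0191 mA, I_C = β·I_B = 0.955 mA.
Then V_CE = 6.4 − 0.955×6.8 − 0.974×0.68 = -0.756 V < 0.2 V — the active assumption fails.
Re-solve with V_CE = 0.2 V. KCL at the emitter: V_E/R_E = (V_BB−0.7−V_E)/R_B + (V_CC−0.2−V_E)/R_C, giving V_E = 0.576 V.
I_C = (V_CC − 0.2 − V_E)/R_C = (6.2 − 0.576)/6.8 = 0.827 mA.
Check: I_B = (4.1 − 0.576)/180 = 0.0196 mA, and β·I_B = 0.979 mA > I_C, confirming saturation.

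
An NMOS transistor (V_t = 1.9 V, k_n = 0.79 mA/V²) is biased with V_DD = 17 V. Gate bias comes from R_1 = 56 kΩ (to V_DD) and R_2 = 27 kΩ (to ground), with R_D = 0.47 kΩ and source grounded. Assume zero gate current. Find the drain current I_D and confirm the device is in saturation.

I_D ≈ 5.2 mA

V_G = V_DD·R_2/(R_1+R_2) = 17×27/83 = 5.53 V. With the source grounded, V_GS = V_G = 5.53 V.
Assume saturation: I_D = (k_n/2)(V_GS − V_t)² = (0.79/2)×(5.53 − 1.9)² = 0.395×3.63² = 5.21 mA.
V_DS = V_DD − I_D·R_D = 17 − 5.21×0.47 = 14.6 V.
Saturation requires V_DS ≥ V_GS − V_t = 3.63 V; 14.6 ≥ 3.63 ✓.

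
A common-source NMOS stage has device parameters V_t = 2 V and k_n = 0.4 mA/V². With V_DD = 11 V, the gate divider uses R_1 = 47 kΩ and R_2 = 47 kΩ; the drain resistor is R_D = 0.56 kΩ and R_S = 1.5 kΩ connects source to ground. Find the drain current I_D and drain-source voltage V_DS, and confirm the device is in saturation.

V_G = V_DD·R_2/(R_1+R_2) = 11×47/94 = 5.5 V.
Assume saturation: I_D = (k_n/2)(V_GS − V_t)² with V_GS = V_G − I_D·R_S = 5.5 − 1.5·I_D.
Substituting gives 0.45·I_D² − 3.1·I_D + 2.45 = 0, with roots I_D = 0.911 or 5.98 mA.
The root I_D = 5.98 mA gives V_GS = -3.47 V ≤ V_t, so take I_D = 0.911 mA.
Then V_GS = 4.13 V and V_DS = V_DD − I_D(R_D+R_S) = 11 − 0.911×2.06 = 9.12 V.
Saturation requires V_DS ≥ V_GS − V_t = 2.13 V; 9.12 ≥ 2.13 ✓.

I_D ≈ 0.91 mA, V_DS ≈ 9.1 V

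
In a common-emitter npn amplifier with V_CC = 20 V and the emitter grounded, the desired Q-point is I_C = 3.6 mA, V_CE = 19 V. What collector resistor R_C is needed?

Collector loop: V_CC = I_C·R_C + V_CE.
R_C = (V_CC − V_CE)/I_C = (20 − 19)/3.6 = 0.278 kΩ.

R_C ≈ 0.28 kΩ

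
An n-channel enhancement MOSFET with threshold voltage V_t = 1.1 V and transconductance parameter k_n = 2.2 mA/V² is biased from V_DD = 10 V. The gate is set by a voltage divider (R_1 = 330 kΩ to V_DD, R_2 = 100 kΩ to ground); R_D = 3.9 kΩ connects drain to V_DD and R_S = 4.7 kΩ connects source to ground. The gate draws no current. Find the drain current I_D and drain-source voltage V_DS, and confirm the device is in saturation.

V_G = V_DD·R_2/(R_1+R_2) = 10×100/430 = 2.33 V.
Assume saturation: I_D = (k_n/2)(V_GS − V_t)² with V_GS = V_G − I_D·R_S = 2.33 − 4.7·I_D.
Substituting gives 24.3·I_D² − 13.7·I_D + 1.65 = 0, with roots I_D = 0.176 or 0.387 mA.
The root I_D = 0.387 mA gives V_GS = 0.507 V ≤ V_t, so take I_D = 0.176 mA.
Then V_GS = 1.5 V and V_DS = V_DD − I_D(R_D+R_S) = 10 − 0.176×8.6 = 8.49 V.
Saturation requires V_DS ≥ V_GS − V_t = 0.4 V; 8.49 ≥ 0.4 ✓.

I_D ≈ 0.18 mA, V_DS ≈ 8.5 V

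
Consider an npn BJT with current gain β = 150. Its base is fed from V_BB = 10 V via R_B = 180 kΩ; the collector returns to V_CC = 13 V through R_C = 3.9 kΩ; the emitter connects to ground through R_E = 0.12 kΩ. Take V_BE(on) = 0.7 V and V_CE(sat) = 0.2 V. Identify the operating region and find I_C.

saturation; I_C ≈ 3.2 mA

Assume active: I_B = (10 − 0.7)/(180 + 151×0.12) = 0.0469 mA, I_C = β·I_B = 7.04 mA.
Then V_CE = 13 − 7.04×3.9 − 7.09×0.12 = -15.3 V < 0.2 V — the active assumption fails.
Re-solve with V_CE = 0.2 V. KCL at the emitter: V_E/R_E = (V_BB−0.7−V_E)/R_B + (V_CC−0.2−V_E)/R_C, giving V_E = 0.388 V.
I_C = (V_CC − 0.2 − V_E)/R_C = (12.8 − 0.388)/3.9 = 3.18 mA.
Check: I_B = (9.3 − 0.388)/180 = 0.0495 mA, and β·I_B = 7.43 mA > I_C, confirming saturation.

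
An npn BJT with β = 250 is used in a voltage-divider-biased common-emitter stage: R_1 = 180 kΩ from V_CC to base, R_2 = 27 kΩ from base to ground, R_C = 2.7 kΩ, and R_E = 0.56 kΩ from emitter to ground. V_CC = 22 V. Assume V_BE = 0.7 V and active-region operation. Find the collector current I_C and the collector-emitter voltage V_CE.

Thevenize the base divider: V_Th = V_CC·R_2/(R_1+R_2) = 22×27/207 = 2.87 V, R_Th = R_1‖R_2 = 23.5 kΩ.
Base-emitter loop: V_Th = I_B·R_Th + V_BE + (β+1)I_B·R_E, so I_B = (2.87 − 0.7) / (23.5 + 251×0.56) = 0.0132 mA.
I_C = β·I_B = 250×0.0132 = 3.31 mA, and I_E = (β+1)I_B = 3.32 mA.
V_CE = V_CC − I_C·R_C − I_E·R_E = 22 − 3.31×2.7 − 3.32×0.56 = 11.2 V.
V_CE = 11.2 V > 0.2 V confirms active-region operation.

I_C ≈ 3.3 mA, V_CE ≈ 11 V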